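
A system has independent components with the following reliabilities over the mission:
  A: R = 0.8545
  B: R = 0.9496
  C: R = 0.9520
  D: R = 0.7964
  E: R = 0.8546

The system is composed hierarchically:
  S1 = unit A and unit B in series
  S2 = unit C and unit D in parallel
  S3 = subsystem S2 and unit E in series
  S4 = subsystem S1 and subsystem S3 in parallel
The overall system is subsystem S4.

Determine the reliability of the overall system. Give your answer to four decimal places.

Series (A and B): 0.854500 × 0.949600 = 0.811433
Parallel (C and D): 1 − (1 − 0.952000)(1 − 0.796400) = 0.990227
Series ([0.990227] and E): 0.990227 × 0.854600 = 0.846248
Parallel ([0.811433] and [0.846248]): 1 − (1 − 0.811433)(1 − 0.846248) = 0.9710

0.9710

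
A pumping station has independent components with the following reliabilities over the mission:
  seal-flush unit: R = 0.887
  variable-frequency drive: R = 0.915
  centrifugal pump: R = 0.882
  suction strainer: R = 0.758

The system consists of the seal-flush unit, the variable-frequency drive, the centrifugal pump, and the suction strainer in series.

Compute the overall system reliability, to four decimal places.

0.5426

Series (seal-flush unit, variable-frequency drive, centrifugal pump, and suction strainer): 0.887000 × 0.915000 × 0.882000 × 0.758000 = 0.5426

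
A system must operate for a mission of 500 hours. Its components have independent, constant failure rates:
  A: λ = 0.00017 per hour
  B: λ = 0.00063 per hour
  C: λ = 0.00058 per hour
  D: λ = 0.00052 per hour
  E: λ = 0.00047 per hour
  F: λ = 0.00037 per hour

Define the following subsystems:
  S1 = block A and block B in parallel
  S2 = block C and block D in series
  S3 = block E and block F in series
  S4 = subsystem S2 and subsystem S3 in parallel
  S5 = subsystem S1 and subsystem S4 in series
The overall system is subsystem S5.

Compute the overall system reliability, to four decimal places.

R(A) = exp(−0.00017 × 500) = 0.918512
R(B) = exp(−0.00063 × 500) = 0.729789
R(C) = exp(−0.00058 × 500) = 0.748264
R(D) = exp(−0.00052 × 500) = 0.771052
R(E) = exp(−0.00047 × 500) = 0.790571
R(F) = exp(−0.00037 × 500) = 0.831104
Parallel (A and B): 1 − (1 − 0.918512)(1 − 0.729789) = 0.977981
Series (C and D): 0.748264 × 0.771052 = 0.576950
Series (E and F): 0.790571 × 0.831104 = 0.657047
Parallel ([0.576950] and [0.657047]): 1 − (1 − 0.576950)(1 − 0.657047) = 0.854914
Series ([0.977981] and [0.854914]): 0.977981 × 0.854914 = 0.8361

0.8361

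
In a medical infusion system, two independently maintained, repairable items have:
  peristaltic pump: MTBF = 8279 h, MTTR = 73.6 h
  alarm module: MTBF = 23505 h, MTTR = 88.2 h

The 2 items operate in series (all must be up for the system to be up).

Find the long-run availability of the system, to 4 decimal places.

0.9875

A(peristaltic pump) = MTBF/(MTBF+MTTR) = 8279/(8279+73.6) = 0.991188
A(alarm module) = MTBF/(MTBF+MTTR) = 23505/(23505+88.2) = 0.996262
Series availability: 0.991188 × 0.996262 = 0.9875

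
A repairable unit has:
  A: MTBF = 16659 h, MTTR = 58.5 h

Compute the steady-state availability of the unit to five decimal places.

0.99650

A(A) = MTBF/(MTBF+MTTR) = 16659/(16659+58.5) = 0.99650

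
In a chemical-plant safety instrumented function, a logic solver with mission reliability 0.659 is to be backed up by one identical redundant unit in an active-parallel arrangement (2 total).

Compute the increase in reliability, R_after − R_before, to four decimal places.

0.2247

R_before = 0.659
R_after = 1 − (1 − 0.659)^2 = 0.8837
ΔR = 0.8837 − 0.659 = 0.2247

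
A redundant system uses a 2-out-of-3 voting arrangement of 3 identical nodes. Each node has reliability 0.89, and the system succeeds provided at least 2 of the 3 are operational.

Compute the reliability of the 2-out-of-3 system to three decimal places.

0.966

R = Σ_{i=2}^{3} C(3,i) p^i (1−p)^{3−i} with p = 0.89
C(3,2)·0.89^2·0.11^1 = 0.26139
C(3,3)·0.89^3·0.11^0 = 0.70497
Sum = 0.966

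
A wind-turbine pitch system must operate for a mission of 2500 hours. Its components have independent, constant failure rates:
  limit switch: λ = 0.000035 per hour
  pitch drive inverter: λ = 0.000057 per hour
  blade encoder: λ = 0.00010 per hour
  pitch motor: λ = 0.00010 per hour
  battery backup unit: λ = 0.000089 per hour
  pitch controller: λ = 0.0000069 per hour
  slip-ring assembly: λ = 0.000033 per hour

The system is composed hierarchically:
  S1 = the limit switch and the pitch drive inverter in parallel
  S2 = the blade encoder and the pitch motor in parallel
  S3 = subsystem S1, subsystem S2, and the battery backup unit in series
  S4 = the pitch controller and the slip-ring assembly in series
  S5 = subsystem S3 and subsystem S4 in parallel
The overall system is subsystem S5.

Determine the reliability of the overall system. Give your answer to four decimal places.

R(limit switch) = exp(−0.000035 × 2500) = 0.916219
R(pitch drive inverter) = exp(−0.000057 × 2500) = 0.867188
R(blade encoder) = exp(−0.00010 × 2500) = 0.778801
R(pitch motor) = exp(−0.00010 × 2500) = 0.778801
R(battery backup unit) = exp(−0.000089 × 2500) = 0.800515
R(pitch controller) = exp(−0.0000069 × 2500) = 0.982898
R(slip-ring assembly) = exp(−0.000033 × 2500) = 0.920811
Parallel (limit switch and pitch drive inverter): 1 − (1 − 0.916219)(1 − 0.867188) = 0.988873
Parallel (blade encoder and pitch motor): 1 − (1 − 0.778801)(1 − 0.778801) = 0.951071
Series ([0.988873], [0.951071], and battery backup unit): 0.988873 × 0.951071 × 0.800515 = 0.752875
Series (pitch controller and slip-ring assembly): 0.982898 × 0.920811 = 0.905063
Parallel ([0.752875] and [0.905063]): 1 − (1 − 0.752875)(1 − 0.905063) = 0.9765

0.9765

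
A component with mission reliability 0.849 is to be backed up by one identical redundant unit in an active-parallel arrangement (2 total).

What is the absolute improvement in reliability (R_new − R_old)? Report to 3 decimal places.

0.128

R_before = 0.849
R_after = 1 − (1 − 0.849)^2 = 0.977
ΔR = 0.977 − 0.849 = 0.128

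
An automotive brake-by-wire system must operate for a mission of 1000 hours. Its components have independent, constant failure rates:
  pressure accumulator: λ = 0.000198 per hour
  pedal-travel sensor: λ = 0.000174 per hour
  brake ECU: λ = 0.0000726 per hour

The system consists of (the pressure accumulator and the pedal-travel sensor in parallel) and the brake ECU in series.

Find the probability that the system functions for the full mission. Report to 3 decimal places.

R(pressure accumulator) = exp(−0.000198 × 1000) = 0.82037
R(pedal-travel sensor) = exp(−0.000174 × 1000) = 0.84030
R(brake ECU) = exp(−0.0000726 × 1000) = 0.92997
Parallel (pressure accumulator and pedal-travel sensor): 1 − (1 − 0.82037)(1 − 0.84030) = 0.97131
Series ([0.97131] and brake ECU): 0.97131 × 0.92997 = 0.903

0.903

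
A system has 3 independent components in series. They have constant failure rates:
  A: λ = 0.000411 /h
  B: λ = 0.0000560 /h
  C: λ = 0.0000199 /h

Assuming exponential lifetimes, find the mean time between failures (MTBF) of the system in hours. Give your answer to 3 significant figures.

2050

Series of exponential components: λ_sys = Σ λ_i
λ_sys = 0.000411 + 0.0000560 + 0.0000199 = 4.8690e-04 /h
MTBF = 1 / λ_sys = 2050 h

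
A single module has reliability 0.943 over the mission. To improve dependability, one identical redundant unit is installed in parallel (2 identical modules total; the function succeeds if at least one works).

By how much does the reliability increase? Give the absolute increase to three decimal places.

0.054

R_before = 0.943
R_after = 1 − (1 − 0.943)^2 = 0.997
ΔR = 0.997 − 0.943 = 0.054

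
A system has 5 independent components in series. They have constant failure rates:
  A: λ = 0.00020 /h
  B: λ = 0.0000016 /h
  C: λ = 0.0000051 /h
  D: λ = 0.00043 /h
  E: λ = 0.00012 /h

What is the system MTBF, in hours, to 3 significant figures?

1320

Series of exponential components: λ_sys = Σ λ_i
λ_sys = 0.00020 + 0.0000016 + 0.0000051 + 0.00043 + 0.00012 = 7.5670e-04 /h
MTBF = 1 / λ_sys = 1320 h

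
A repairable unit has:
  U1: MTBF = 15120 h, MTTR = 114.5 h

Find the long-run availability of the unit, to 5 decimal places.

A(U1) = MTBF/(MTBF+MTTR) = 15120/(15120+114.5) = 0.99248

0.99248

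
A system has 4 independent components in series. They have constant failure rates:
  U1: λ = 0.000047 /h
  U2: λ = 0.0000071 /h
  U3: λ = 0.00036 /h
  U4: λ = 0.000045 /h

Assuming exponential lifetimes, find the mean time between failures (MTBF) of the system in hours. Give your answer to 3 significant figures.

2180

Series of exponential components: λ_sys = Σ λ_i
λ_sys = 0.000047 + 0.0000071 + 0.00036 + 0.000045 = 4.5910e-04 /h
MTBF = 1 / λ_sys = 2180 h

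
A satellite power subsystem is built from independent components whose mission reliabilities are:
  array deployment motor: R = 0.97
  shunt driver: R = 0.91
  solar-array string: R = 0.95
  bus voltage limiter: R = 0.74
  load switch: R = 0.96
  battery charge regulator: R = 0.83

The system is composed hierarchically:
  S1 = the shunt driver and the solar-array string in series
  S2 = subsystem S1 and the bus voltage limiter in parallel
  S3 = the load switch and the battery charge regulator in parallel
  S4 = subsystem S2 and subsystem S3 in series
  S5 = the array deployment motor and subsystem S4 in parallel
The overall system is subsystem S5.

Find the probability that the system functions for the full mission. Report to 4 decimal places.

0.9987

Series (shunt driver and solar-array string): 0.910000 × 0.950000 = 0.864500
Parallel ([0.864500] and bus voltage limiter): 1 − (1 − 0.864500)(1 − 0.740000) = 0.964770
Parallel (load switch and battery charge regulator): 1 − (1 − 0.960000)(1 − 0.830000) = 0.993200
Series ([0.964770] and [0.993200]): 0.964770 × 0.993200 = 0.958210
Parallel (array deployment motor and [0.958210]): 1 − (1 − 0.970000)(1 − 0.958210) = 0.9987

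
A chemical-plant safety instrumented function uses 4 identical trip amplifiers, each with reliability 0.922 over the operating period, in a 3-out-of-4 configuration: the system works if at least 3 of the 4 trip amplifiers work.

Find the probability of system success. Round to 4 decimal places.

0.9672

R = Σ_{i=3}^{4} C(4,i) p^i (1−p)^{4−i} with p = 0.922
C(4,3)·0.922^3·0.078^1 = 0.244539
C(4,4)·0.922^4·0.078^0 = 0.722643
Sum = 0.9672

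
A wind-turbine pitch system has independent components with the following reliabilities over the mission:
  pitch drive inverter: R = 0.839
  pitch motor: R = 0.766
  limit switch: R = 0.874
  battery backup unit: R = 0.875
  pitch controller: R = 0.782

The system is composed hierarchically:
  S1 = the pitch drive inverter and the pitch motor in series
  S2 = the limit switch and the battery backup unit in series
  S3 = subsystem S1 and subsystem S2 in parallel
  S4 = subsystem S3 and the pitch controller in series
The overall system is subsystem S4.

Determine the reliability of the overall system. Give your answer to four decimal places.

Series (pitch drive inverter and pitch motor): 0.839000 × 0.766000 = 0.642674
Series (limit switch and battery backup unit): 0.874000 × 0.875000 = 0.764750
Parallel ([0.642674] and [0.764750]): 1 − (1 − 0.642674)(1 − 0.764750) = 0.915939
Series ([0.915939] and pitch controller): 0.915939 × 0.782000 = 0.7163

0.7163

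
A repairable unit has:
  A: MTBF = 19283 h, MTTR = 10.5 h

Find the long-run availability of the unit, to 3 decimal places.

A(A) = MTBF/(MTBF+MTTR) = 19283/(19283+10.5) = 0.999

0.999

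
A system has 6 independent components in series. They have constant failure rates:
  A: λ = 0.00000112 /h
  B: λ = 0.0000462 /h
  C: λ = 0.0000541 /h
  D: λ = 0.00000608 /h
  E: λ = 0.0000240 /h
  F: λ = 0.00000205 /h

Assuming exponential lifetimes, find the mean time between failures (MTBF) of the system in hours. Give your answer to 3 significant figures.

Series of exponential components: λ_sys = Σ λ_i
λ_sys = 0.00000112 + 0.0000462 + 0.0000541 + 0.00000608 + 0.0000240 + 0.00000205 = 1.3355e-04 /h
MTBF = 1 / λ_sys = 7490 h

7490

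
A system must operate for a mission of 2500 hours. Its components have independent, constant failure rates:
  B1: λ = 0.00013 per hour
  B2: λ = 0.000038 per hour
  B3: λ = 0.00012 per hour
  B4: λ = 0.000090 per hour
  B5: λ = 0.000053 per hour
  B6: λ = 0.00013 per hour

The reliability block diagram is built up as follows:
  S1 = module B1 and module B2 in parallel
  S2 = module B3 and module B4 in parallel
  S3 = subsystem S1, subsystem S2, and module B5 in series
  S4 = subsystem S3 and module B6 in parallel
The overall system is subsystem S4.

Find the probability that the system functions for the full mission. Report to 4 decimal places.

0.9471

R(B1) = exp(−0.00013 × 2500) = 0.722527
R(B2) = exp(−0.000038 × 2500) = 0.909373
R(B3) = exp(−0.00012 × 2500) = 0.740818
R(B4) = exp(−0.000090 × 2500) = 0.798516
R(B5) = exp(−0.000053 × 2500) = 0.875903
R(B6) = exp(−0.00013 × 2500) = 0.722527
Parallel (B1 and B2): 1 − (1 − 0.722527)(1 − 0.909373) = 0.974853
Parallel (B3 and B4): 1 − (1 − 0.740818)(1 − 0.798516) = 0.947779
Series ([0.974853], [0.947779], and B5): 0.974853 × 0.947779 × 0.875903 = 0.809286
Parallel ([0.809286] and B6): 1 − (1 − 0.809286)(1 − 0.722527) = 0.9471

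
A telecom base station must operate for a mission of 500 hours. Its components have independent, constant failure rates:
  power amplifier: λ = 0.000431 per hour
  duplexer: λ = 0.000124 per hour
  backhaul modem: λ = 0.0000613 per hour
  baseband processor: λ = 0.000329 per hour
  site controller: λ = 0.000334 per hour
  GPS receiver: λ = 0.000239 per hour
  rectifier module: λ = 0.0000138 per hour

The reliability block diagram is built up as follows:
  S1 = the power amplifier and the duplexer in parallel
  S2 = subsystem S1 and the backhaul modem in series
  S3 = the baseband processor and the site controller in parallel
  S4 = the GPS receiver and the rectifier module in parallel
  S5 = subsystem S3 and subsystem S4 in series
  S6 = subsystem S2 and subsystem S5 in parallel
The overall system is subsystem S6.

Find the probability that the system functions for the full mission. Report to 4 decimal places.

R(power amplifier) = exp(−0.000431 × 500) = 0.806138
R(duplexer) = exp(−0.000124 × 500) = 0.939883
R(backhaul modem) = exp(−0.0000613 × 500) = 0.969815
R(baseband processor) = exp(−0.000329 × 500) = 0.848318
R(site controller) = exp(−0.000334 × 500) = 0.846200
R(GPS receiver) = exp(−0.000239 × 500) = 0.887364
R(rectifier module) = exp(−0.0000138 × 500) = 0.993124
Parallel (power amplifier and duplexer): 1 − (1 − 0.806138)(1 − 0.939883) = 0.988346
Series ([0.988346] and backhaul modem): 0.988346 × 0.969815 = 0.958513
Parallel (baseband processor and site controller): 1 − (1 − 0.848318)(1 − 0.846200) = 0.976671
Parallel (GPS receiver and rectifier module): 1 − (1 − 0.887364)(1 − 0.993124) = 0.999226
Series ([0.976671] and [0.999226]): 0.976671 × 0.999226 = 0.975915
Parallel ([0.958513] and [0.975915]): 1 − (1 − 0.958513)(1 − 0.975915) = 0.9990

0.9990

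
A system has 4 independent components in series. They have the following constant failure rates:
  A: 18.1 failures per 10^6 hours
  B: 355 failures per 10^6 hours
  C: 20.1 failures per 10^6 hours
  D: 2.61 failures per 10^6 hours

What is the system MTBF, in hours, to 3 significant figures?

2530

Series of exponential components: λ_sys = Σ λ_i
λ_sys = 0.0000181 + 0.000355 + 0.0000201 + 0.00000261 = 3.9581e-04 /h
MTBF = 1 / λ_sys = 2530 h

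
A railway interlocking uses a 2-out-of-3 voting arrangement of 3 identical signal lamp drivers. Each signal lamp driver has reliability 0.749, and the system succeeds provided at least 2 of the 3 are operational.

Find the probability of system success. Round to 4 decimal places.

0.8426

R = Σ_{i=2}^{3} C(3,i) p^i (1−p)^{3−i} with p = 0.749
C(3,2)·0.749^2·0.251^1 = 0.422434
C(3,3)·0.749^3·0.251^0 = 0.420190
Sum = 0.8426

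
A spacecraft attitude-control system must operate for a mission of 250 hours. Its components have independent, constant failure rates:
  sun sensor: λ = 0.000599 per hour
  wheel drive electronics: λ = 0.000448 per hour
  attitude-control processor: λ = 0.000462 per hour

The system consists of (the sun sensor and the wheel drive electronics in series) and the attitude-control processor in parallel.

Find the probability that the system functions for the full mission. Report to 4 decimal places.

R(sun sensor) = exp(−0.000599 × 250) = 0.860923
R(wheel drive electronics) = exp(−0.000448 × 250) = 0.894044
R(attitude-control processor) = exp(−0.000462 × 250) = 0.890921
Series (sun sensor and wheel drive electronics): 0.860923 × 0.894044 = 0.769703
Parallel ([0.769703] and attitude-control processor): 1 − (1 − 0.769703)(1 − 0.890921) = 0.9749

0.9749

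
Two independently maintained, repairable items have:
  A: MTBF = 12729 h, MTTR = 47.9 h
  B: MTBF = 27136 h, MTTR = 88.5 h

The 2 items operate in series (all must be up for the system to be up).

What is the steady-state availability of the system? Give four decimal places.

0.9930

A(A) = MTBF/(MTBF+MTTR) = 12729/(12729+47.9) = 0.996251
A(B) = MTBF/(MTBF+MTTR) = 27136/(27136+88.5) = 0.996749
Series availability: 0.996251 × 0.996749 = 0.9930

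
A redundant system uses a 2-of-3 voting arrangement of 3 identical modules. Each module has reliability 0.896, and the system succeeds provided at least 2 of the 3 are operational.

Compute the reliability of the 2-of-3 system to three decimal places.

R = Σ_{i=2}^{3} C(3,i) p^i (1−p)^{3−i} with p = 0.896
C(3,2)·0.896^2·0.104^1 = 0.25048
C(3,3)·0.896^3·0.104^0 = 0.71932
Sum = 0.970

0.970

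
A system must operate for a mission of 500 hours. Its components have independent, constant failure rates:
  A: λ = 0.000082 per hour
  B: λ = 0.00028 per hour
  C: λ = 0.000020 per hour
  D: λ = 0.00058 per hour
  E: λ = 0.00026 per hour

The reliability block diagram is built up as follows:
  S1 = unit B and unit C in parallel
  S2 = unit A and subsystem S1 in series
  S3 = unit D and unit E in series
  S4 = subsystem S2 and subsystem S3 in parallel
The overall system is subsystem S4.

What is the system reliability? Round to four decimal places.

0.9858

R(A) = exp(−0.000082 × 500) = 0.959829
R(B) = exp(−0.00028 × 500) = 0.869358
R(C) = exp(−0.000020 × 500) = 0.990050
R(D) = exp(−0.00058 × 500) = 0.748264
R(E) = exp(−0.00026 × 500) = 0.878095
Parallel (B and C): 1 − (1 − 0.869358)(1 − 0.990050) = 0.998700
Series (A and [0.998700]): 0.959829 × 0.998700 = 0.958581
Series (D and E): 0.748264 × 0.878095 = 0.657047
Parallel ([0.958581] and [0.657047]): 1 − (1 − 0.958581)(1 − 0.657047) = 0.9858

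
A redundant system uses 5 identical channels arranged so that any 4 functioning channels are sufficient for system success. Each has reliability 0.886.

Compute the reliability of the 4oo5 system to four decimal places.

R = Σ_{i=4}^{5} C(5,i) p^i (1−p)^{5−i} with p = 0.886
C(5,4)·0.886^4·0.114^1 = 0.351245
C(5,5)·0.886^5·0.114^0 = 0.545970
Sum = 0.8972

0.8972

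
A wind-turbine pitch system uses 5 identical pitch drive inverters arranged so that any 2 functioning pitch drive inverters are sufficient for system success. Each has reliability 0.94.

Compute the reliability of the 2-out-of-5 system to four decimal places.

0.9999

R = Σ_{i=2}^{5} C(5,i) p^i (1−p)^{5−i} with p = 0.94
C(5,2)·0.94^2·0.06^3 = 0.001909
C(5,3)·0.94^3·0.06^2 = 0.029901
C(5,4)·0.94^4·0.06^1 = 0.234225
C(5,5)·0.94^5·0.06^0 = 0.733904
Sum = 0.9999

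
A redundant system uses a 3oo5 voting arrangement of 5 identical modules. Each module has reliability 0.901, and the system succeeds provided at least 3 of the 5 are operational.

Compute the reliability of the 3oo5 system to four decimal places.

R = Σ_{i=3}^{5} C(5,i) p^i (1−p)^{5−i} with p = 0.901
C(5,3)·0.901^3·0.099^2 = 0.071688
C(5,4)·0.901^4·0.099^1 = 0.326215
C(5,5)·0.901^5·0.099^0 = 0.593778
Sum = 0.9917

0.9917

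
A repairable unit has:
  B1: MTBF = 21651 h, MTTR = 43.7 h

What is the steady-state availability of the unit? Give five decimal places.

0.99799

A(B1) = MTBF/(MTBF+MTTR) = 21651/(21651+43.7) = 0.99799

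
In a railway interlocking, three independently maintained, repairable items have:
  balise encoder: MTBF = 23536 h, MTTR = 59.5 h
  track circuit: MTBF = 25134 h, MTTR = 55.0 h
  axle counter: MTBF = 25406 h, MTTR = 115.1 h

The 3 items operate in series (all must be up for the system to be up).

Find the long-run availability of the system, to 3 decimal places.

0.991

A(balise encoder) = MTBF/(MTBF+MTTR) = 23536/(23536+59.5) = 0.997478
A(track circuit) = MTBF/(MTBF+MTTR) = 25134/(25134+55.0) = 0.997817
A(axle counter) = MTBF/(MTBF+MTTR) = 25406/(25406+115.1) = 0.995490
Series availability: 0.997478 × 0.997817 × 0.995490 = 0.991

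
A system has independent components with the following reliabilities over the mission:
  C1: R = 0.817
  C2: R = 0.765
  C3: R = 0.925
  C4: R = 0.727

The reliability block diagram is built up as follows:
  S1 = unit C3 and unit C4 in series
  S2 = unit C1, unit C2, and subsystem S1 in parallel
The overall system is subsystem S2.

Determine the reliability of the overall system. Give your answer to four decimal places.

Series (C3 and C4): 0.925000 × 0.727000 = 0.672475
Parallel (C1, C2, and [0.672475]): 1 − (1 − 0.817000)(1 − 0.765000)(1 − 0.672475) = 0.9859

0.9859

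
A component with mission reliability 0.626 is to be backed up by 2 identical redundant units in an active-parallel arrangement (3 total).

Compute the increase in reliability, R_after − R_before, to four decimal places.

R_before = 0.626
R_after = 1 − (1 − 0.626)^3 = 0.9477
ΔR = 0.9477 − 0.626 = 0.3217

0.3217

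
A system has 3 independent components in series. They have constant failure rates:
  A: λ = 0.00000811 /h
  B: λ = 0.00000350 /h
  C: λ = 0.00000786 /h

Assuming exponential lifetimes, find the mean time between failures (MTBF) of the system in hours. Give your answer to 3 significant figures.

Series of exponential components: λ_sys = Σ λ_i
λ_sys = 0.00000811 + 0.00000350 + 0.00000786 = 1.9470e-05 /h
MTBF = 1 / λ_sys = 51400 h

51400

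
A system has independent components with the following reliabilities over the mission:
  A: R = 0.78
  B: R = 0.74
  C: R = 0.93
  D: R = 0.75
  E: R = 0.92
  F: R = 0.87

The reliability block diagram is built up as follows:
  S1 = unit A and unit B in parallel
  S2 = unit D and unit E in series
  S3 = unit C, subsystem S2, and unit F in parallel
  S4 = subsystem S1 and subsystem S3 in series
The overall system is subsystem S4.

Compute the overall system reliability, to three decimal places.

Parallel (A and B): 1 − (1 − 0.78000)(1 − 0.74000) = 0.94280
Series (D and E): 0.75000 × 0.92000 = 0.69000
Parallel (C, [0.69000], and F): 1 − (1 − 0.93000)(1 − 0.69000)(1 − 0.87000) = 0.99718
Series ([0.94280] and [0.99718]): 0.94280 × 0.99718 = 0.940

0.940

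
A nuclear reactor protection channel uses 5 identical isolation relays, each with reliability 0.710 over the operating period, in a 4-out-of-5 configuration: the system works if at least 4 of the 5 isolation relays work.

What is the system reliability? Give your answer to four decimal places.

0.5489

R = Σ_{i=4}^{5} C(5,i) p^i (1−p)^{5−i} with p = 0.710
C(5,4)·0.710^4·0.290^1 = 0.368469
C(5,5)·0.710^5·0.290^0 = 0.180423
Sum = 0.5489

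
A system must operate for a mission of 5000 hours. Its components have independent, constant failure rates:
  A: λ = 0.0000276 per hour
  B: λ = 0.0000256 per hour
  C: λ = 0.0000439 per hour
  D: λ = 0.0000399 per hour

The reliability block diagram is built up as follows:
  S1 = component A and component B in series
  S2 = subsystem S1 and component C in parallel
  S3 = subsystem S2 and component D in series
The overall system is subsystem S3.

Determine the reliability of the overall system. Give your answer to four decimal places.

R(A) = exp(−0.0000276 × 5000) = 0.871099
R(B) = exp(−0.0000256 × 5000) = 0.879853
R(C) = exp(−0.0000439 × 5000) = 0.802920
R(D) = exp(−0.0000399 × 5000) = 0.819140
Series (A and B): 0.871099 × 0.879853 = 0.766439
Parallel ([0.766439] and C): 1 − (1 − 0.766439)(1 − 0.802920) = 0.953970
Series ([0.953970] and D): 0.953970 × 0.819140 = 0.7814

0.7814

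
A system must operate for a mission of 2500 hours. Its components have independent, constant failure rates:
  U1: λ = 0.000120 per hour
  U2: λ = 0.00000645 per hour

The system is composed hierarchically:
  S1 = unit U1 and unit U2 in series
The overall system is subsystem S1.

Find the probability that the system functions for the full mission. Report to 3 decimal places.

R(U1) = exp(−0.000120 × 2500) = 0.74082
R(U2) = exp(−0.00000645 × 2500) = 0.98400
Series (U1 and U2): 0.74082 × 0.98400 = 0.729

0.729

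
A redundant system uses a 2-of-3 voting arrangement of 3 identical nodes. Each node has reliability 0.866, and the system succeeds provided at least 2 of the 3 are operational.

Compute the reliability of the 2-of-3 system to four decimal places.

0.9509

R = Σ_{i=2}^{3} C(3,i) p^i (1−p)^{3−i} with p = 0.866
C(3,2)·0.866^2·0.134^1 = 0.301482
C(3,3)·0.866^3·0.134^0 = 0.649462
Sum = 0.9509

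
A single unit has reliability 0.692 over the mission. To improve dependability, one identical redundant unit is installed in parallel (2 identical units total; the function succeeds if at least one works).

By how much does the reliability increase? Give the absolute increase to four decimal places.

R_before = 0.692
R_after = 1 − (1 − 0.692)^2 = 0.9051
ΔR = 0.9051 − 0.692 = 0.2131

0.2131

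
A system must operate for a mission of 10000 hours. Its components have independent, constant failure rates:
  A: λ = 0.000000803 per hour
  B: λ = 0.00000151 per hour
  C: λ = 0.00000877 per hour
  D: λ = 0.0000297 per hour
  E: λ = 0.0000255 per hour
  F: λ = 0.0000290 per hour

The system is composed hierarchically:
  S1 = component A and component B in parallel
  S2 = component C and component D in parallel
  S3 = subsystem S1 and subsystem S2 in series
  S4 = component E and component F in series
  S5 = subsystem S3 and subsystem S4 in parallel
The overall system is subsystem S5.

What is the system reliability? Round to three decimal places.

0.991

R(A) = exp(−0.000000803 × 10000) = 0.99200
R(B) = exp(−0.00000151 × 10000) = 0.98501
R(C) = exp(−0.00000877 × 10000) = 0.91604
R(D) = exp(−0.0000297 × 10000) = 0.74304
R(E) = exp(−0.0000255 × 10000) = 0.77492
R(F) = exp(−0.0000290 × 10000) = 0.74826
Parallel (A and B): 1 − (1 − 0.99200)(1 − 0.98501) = 0.99988
Parallel (C and D): 1 − (1 − 0.91604)(1 − 0.74304) = 0.97843
Series ([0.99988] and [0.97843]): 0.99988 × 0.97843 = 0.97831
Series (E and F): 0.77492 × 0.74826 = 0.57984
Parallel ([0.97831] and [0.57984]): 1 − (1 − 0.97831)(1 − 0.57984) = 0.991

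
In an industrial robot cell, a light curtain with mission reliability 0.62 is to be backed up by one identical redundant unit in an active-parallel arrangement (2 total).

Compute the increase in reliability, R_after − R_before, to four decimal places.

R_before = 0.62
R_after = 1 − (1 − 0.62)^2 = 0.8556
ΔR = 0.8556 − 0.62 = 0.2356

0.2356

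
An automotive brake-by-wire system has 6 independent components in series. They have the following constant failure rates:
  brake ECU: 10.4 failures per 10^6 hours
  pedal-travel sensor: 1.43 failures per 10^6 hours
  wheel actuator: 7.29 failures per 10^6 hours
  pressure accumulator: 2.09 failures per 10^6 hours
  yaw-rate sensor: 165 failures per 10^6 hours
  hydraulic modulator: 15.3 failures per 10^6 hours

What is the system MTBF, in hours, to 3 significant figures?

Series of exponential components: λ_sys = Σ λ_i
λ_sys = 0.0000104 + 0.00000143 + 0.00000729 + 0.00000209 + 0.000165 + 0.0000153 = 2.0151e-04 /h
MTBF = 1 / λ_sys = 4960 h

4960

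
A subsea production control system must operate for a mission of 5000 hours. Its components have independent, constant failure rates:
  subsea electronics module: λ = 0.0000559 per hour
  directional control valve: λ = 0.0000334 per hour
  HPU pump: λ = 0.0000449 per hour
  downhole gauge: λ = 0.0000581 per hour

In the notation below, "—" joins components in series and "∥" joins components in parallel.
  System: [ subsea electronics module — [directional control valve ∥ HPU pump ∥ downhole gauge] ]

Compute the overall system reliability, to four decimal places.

R(subsea electronics module) = exp(−0.0000559 × 5000) = 0.756162
R(directional control valve) = exp(−0.0000334 × 5000) = 0.846200
R(HPU pump) = exp(−0.0000449 × 5000) = 0.798916
R(downhole gauge) = exp(−0.0000581 × 5000) = 0.747890
Parallel (directional control valve, HPU pump, and downhole gauge): 1 − (1 − 0.846200)(1 − 0.798916)(1 − 0.747890) = 0.992203
Series (subsea electronics module and [0.992203]): 0.756162 × 0.992203 = 0.7503

0.7503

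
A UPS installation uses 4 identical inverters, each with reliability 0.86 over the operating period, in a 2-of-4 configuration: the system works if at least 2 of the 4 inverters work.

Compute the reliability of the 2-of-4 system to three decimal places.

R = Σ_{i=2}^{4} C(4,i) p^i (1−p)^{4−i} with p = 0.86
C(4,2)·0.86^2·0.14^2 = 0.08698
C(4,3)·0.86^3·0.14^1 = 0.35619
C(4,4)·0.86^4·0.14^0 = 0.54701
Sum = 0.990

0.990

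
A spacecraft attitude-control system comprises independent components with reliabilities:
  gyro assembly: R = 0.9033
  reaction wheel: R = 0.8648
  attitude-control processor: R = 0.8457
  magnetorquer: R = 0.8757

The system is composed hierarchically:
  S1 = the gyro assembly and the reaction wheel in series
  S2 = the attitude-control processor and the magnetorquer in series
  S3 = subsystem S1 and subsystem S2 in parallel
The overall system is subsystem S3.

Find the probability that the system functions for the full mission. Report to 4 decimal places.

Series (gyro assembly and reaction wheel): 0.903300 × 0.864800 = 0.781174
Series (attitude-control processor and magnetorquer): 0.845700 × 0.875700 = 0.740579
Parallel ([0.781174] and [0.740579]): 1 − (1 − 0.781174)(1 − 0.740579) = 0.9432

0.9432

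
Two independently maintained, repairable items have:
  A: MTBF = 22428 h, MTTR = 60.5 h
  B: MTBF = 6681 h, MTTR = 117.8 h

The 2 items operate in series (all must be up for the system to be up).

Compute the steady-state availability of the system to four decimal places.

0.9800

A(A) = MTBF/(MTBF+MTTR) = 22428/(22428+60.5) = 0.997310
A(B) = MTBF/(MTBF+MTTR) = 6681/(6681+117.8) = 0.982673
Series availability: 0.997310 × 0.982673 = 0.9800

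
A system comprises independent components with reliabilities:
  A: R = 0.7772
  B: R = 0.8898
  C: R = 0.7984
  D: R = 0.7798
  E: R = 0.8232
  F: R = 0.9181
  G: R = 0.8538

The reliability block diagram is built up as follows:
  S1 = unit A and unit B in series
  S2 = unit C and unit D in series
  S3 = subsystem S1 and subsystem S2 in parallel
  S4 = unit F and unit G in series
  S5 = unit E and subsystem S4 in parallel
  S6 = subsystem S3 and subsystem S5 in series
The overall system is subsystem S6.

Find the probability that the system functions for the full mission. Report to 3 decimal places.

Series (A and B): 0.77720 × 0.88980 = 0.69155
Series (C and D): 0.79840 × 0.77980 = 0.62259
Parallel ([0.69155] and [0.62259]): 1 − (1 − 0.69155)(1 − 0.62259) = 0.88359
Series (F and G): 0.91810 × 0.85380 = 0.78387
Parallel (E and [0.78387]): 1 − (1 − 0.82320)(1 − 0.78387) = 0.96179
Series ([0.88359] and [0.96179]): 0.88359 × 0.96179 = 0.850

0.850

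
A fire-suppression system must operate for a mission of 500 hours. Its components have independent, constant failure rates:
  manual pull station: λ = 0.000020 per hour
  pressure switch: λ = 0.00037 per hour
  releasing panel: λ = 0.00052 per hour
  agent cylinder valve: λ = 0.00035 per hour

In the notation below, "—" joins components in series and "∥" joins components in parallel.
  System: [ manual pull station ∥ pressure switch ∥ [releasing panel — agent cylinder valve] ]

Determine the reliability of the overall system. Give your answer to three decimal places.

R(manual pull station) = exp(−0.000020 × 500) = 0.99005
R(pressure switch) = exp(−0.00037 × 500) = 0.83110
R(releasing panel) = exp(−0.00052 × 500) = 0.77105
R(agent cylinder valve) = exp(−0.00035 × 500) = 0.83946
Series (releasing panel and agent cylinder valve): 0.77105 × 0.83946 = 0.64727
Parallel (manual pull station, pressure switch, and [0.64727]): 1 − (1 − 0.99005)(1 − 0.83110)(1 − 0.64727) = 0.999

0.999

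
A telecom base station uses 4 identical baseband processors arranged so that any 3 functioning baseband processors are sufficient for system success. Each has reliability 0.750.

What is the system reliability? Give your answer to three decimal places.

0.738

R = Σ_{i=3}^{4} C(4,i) p^i (1−p)^{4−i} with p = 0.750
C(4,3)·0.750^3·0.250^1 = 0.42188
C(4,4)·0.750^4·0.250^0 = 0.31641
Sum = 0.738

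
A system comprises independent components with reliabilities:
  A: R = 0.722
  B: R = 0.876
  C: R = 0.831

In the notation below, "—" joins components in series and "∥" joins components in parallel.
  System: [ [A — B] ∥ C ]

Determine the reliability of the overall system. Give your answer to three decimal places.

0.938

Series (A and B): 0.72200 × 0.87600 = 0.63247
Parallel ([0.63247] and C): 1 − (1 − 0.63247)(1 − 0.83100) = 0.938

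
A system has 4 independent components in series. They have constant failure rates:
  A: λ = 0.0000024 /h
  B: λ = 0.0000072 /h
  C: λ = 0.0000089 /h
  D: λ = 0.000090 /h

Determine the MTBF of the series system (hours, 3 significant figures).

9220

Series of exponential components: λ_sys = Σ λ_i
λ_sys = 0.0000024 + 0.0000072 + 0.0000089 + 0.000090 = 1.0850e-04 /h
MTBF = 1 / λ_sys = 9220 h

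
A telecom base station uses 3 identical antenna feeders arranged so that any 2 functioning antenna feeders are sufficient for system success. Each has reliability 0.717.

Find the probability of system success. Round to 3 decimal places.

0.805

R = Σ_{i=2}^{3} C(3,i) p^i (1−p)^{3−i} with p = 0.717
C(3,2)·0.717^2·0.283^1 = 0.43646
C(3,3)·0.717^3·0.283^0 = 0.36860
Sum = 0.805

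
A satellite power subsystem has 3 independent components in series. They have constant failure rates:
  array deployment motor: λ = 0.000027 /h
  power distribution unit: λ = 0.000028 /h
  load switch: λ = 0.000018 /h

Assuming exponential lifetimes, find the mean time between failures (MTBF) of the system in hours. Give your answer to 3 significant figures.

13700

Series of exponential components: λ_sys = Σ λ_i
λ_sys = 0.000027 + 0.000028 + 0.000018 = 7.3000e-05 /h
MTBF = 1 / λ_sys = 13700 h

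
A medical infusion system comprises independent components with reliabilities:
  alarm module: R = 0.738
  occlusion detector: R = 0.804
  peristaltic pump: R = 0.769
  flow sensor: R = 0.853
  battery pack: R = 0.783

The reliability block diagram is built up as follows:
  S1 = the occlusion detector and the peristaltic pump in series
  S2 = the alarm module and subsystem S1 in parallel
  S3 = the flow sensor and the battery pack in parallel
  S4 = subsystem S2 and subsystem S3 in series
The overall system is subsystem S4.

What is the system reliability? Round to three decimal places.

0.871

Series (occlusion detector and peristaltic pump): 0.80400 × 0.76900 = 0.61828
Parallel (alarm module and [0.61828]): 1 − (1 − 0.73800)(1 − 0.61828) = 0.89999
Parallel (flow sensor and battery pack): 1 − (1 − 0.85300)(1 − 0.78300) = 0.96810
Series ([0.89999] and [0.96810]): 0.89999 × 0.96810 = 0.871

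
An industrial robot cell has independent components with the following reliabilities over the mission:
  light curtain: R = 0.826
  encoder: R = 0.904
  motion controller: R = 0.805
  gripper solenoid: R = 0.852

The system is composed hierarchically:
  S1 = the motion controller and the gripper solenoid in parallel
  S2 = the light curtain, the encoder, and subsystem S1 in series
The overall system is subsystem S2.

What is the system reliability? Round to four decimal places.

Parallel (motion controller and gripper solenoid): 1 − (1 − 0.805000)(1 − 0.852000) = 0.971140
Series (light curtain, encoder, and [0.971140]): 0.826000 × 0.904000 × 0.971140 = 0.7252

0.7252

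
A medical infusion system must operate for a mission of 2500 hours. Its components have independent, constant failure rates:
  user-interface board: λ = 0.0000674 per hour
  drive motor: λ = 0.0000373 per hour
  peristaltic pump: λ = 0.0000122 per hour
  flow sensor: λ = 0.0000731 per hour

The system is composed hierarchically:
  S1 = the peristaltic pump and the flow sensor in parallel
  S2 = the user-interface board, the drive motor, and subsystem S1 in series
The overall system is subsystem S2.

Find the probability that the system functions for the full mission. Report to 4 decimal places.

0.7658

R(user-interface board) = exp(−0.0000674 × 2500) = 0.844931
R(drive motor) = exp(−0.0000373 × 2500) = 0.910966
R(peristaltic pump) = exp(−0.0000122 × 2500) = 0.969960
R(flow sensor) = exp(−0.0000731 × 2500) = 0.832976
Parallel (peristaltic pump and flow sensor): 1 − (1 − 0.969960)(1 − 0.832976) = 0.994983
Series (user-interface board, drive motor, and [0.994983]): 0.844931 × 0.910966 × 0.994983 = 0.7658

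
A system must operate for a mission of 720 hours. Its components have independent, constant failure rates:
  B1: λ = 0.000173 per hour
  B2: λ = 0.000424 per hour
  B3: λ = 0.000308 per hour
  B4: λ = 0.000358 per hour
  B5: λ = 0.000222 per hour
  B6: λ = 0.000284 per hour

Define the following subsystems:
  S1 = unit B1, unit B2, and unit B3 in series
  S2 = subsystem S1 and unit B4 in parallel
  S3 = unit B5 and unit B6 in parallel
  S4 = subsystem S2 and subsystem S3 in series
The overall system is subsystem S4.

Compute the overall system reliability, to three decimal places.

0.867

R(B1) = exp(−0.000173 × 720) = 0.88289
R(B2) = exp(−0.000424 × 720) = 0.73692
R(B3) = exp(−0.000308 × 720) = 0.80111
R(B4) = exp(−0.000358 × 720) = 0.77278
R(B5) = exp(−0.000222 × 720) = 0.85228
R(B6) = exp(−0.000284 × 720) = 0.81507
Series (B1, B2, and B3): 0.88289 × 0.73692 × 0.80111 = 0.52122
Parallel ([0.52122] and B4): 1 − (1 − 0.52122)(1 − 0.77278) = 0.89121
Parallel (B5 and B6): 1 − (1 − 0.85228)(1 − 0.81507) = 0.97268
Series ([0.89121] and [0.97268]): 0.89121 × 0.97268 = 0.867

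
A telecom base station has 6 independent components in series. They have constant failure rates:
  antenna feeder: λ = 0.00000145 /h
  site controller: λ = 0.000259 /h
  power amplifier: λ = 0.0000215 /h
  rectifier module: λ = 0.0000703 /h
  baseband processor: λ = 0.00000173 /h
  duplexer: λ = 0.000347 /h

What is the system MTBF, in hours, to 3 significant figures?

1430

Series of exponential components: λ_sys = Σ λ_i
λ_sys = 0.00000145 + 0.000259 + 0.0000215 + 0.0000703 + 0.00000173 + 0.000347 = 7.0098e-04 /h
MTBF = 1 / λ_sys = 1430 h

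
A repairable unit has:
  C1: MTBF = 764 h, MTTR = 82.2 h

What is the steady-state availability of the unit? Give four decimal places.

A(C1) = MTBF/(MTBF+MTTR) = 764/(764+82.2) = 0.9029

0.9029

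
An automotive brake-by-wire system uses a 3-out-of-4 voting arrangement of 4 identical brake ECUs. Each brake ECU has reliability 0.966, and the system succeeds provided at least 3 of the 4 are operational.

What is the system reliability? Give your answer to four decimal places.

R = Σ_{i=3}^{4} C(4,i) p^i (1−p)^{4−i} with p = 0.966
C(4,3)·0.966^3·0.034^1 = 0.122594
C(4,4)·0.966^4·0.034^0 = 0.870780
Sum = 0.9934

0.9934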